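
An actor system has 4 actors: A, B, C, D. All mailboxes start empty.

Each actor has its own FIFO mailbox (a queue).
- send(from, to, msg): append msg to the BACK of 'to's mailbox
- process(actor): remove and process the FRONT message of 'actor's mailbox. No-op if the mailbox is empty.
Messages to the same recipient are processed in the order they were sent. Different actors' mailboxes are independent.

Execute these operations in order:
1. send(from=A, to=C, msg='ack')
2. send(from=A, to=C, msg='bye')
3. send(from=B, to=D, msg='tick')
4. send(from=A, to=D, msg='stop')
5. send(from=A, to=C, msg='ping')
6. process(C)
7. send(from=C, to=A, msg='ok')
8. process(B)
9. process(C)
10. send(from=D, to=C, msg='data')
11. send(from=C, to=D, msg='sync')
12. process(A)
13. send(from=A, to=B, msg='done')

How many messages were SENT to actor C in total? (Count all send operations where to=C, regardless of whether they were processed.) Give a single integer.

Answer: 4

Derivation:
After 1 (send(from=A, to=C, msg='ack')): A:[] B:[] C:[ack] D:[]
After 2 (send(from=A, to=C, msg='bye')): A:[] B:[] C:[ack,bye] D:[]
After 3 (send(from=B, to=D, msg='tick')): A:[] B:[] C:[ack,bye] D:[tick]
After 4 (send(from=A, to=D, msg='stop')): A:[] B:[] C:[ack,bye] D:[tick,stop]
After 5 (send(from=A, to=C, msg='ping')): A:[] B:[] C:[ack,bye,ping] D:[tick,stop]
After 6 (process(C)): A:[] B:[] C:[bye,ping] D:[tick,stop]
After 7 (send(from=C, to=A, msg='ok')): A:[ok] B:[] C:[bye,ping] D:[tick,stop]
After 8 (process(B)): A:[ok] B:[] C:[bye,ping] D:[tick,stop]
After 9 (process(C)): A:[ok] B:[] C:[ping] D:[tick,stop]
After 10 (send(from=D, to=C, msg='data')): A:[ok] B:[] C:[ping,data] D:[tick,stop]
After 11 (send(from=C, to=D, msg='sync')): A:[ok] B:[] C:[ping,data] D:[tick,stop,sync]
After 12 (process(A)): A:[] B:[] C:[ping,data] D:[tick,stop,sync]
After 13 (send(from=A, to=B, msg='done')): A:[] B:[done] C:[ping,data] D:[tick,stop,sync]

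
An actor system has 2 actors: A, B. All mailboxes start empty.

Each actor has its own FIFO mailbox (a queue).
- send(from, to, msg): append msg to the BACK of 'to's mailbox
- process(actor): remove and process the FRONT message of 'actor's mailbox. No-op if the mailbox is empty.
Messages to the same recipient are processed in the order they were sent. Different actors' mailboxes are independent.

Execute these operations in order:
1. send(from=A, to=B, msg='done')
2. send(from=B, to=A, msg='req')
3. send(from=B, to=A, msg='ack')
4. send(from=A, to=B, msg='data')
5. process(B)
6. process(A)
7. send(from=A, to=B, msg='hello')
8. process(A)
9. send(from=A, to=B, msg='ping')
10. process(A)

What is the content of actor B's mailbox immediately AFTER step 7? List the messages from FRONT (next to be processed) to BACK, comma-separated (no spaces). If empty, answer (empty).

After 1 (send(from=A, to=B, msg='done')): A:[] B:[done]
After 2 (send(from=B, to=A, msg='req')): A:[req] B:[done]
After 3 (send(from=B, to=A, msg='ack')): A:[req,ack] B:[done]
After 4 (send(from=A, to=B, msg='data')): A:[req,ack] B:[done,data]
After 5 (process(B)): A:[req,ack] B:[data]
After 6 (process(A)): A:[ack] B:[data]
After 7 (send(from=A, to=B, msg='hello')): A:[ack] B:[data,hello]

data,hello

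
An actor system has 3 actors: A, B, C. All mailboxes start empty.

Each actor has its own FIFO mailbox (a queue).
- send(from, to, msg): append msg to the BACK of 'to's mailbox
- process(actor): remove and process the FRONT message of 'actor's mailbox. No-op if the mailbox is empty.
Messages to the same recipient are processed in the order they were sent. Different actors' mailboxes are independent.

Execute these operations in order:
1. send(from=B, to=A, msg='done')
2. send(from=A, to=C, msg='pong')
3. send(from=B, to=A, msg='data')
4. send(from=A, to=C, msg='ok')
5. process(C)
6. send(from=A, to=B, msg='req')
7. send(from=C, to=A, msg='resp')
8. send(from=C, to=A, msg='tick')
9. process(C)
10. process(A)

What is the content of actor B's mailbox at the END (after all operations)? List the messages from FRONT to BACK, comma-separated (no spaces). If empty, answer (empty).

After 1 (send(from=B, to=A, msg='done')): A:[done] B:[] C:[]
After 2 (send(from=A, to=C, msg='pong')): A:[done] B:[] C:[pong]
After 3 (send(from=B, to=A, msg='data')): A:[done,data] B:[] C:[pong]
After 4 (send(from=A, to=C, msg='ok')): A:[done,data] B:[] C:[pong,ok]
After 5 (process(C)): A:[done,data] B:[] C:[ok]
After 6 (send(from=A, to=B, msg='req')): A:[done,data] B:[req] C:[ok]
After 7 (send(from=C, to=A, msg='resp')): A:[done,data,resp] B:[req] C:[ok]
After 8 (send(from=C, to=A, msg='tick')): A:[done,data,resp,tick] B:[req] C:[ok]
After 9 (process(C)): A:[done,data,resp,tick] B:[req] C:[]
After 10 (process(A)): A:[data,resp,tick] B:[req] C:[]

Answer: req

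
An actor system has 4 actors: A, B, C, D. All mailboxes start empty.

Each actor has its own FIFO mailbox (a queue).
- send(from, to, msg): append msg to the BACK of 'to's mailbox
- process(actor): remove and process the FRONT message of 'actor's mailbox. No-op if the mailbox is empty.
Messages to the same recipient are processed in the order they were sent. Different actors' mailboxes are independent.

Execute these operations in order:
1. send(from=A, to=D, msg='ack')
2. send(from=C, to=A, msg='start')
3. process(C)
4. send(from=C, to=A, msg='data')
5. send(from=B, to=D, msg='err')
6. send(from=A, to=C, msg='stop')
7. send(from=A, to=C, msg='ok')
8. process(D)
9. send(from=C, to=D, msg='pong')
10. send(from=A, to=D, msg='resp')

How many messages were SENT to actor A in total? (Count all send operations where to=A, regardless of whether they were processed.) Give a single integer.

After 1 (send(from=A, to=D, msg='ack')): A:[] B:[] C:[] D:[ack]
After 2 (send(from=C, to=A, msg='start')): A:[start] B:[] C:[] D:[ack]
After 3 (process(C)): A:[start] B:[] C:[] D:[ack]
After 4 (send(from=C, to=A, msg='data')): A:[start,data] B:[] C:[] D:[ack]
After 5 (send(from=B, to=D, msg='err')): A:[start,data] B:[] C:[] D:[ack,err]
After 6 (send(from=A, to=C, msg='stop')): A:[start,data] B:[] C:[stop] D:[ack,err]
After 7 (send(from=A, to=C, msg='ok')): A:[start,data] B:[] C:[stop,ok] D:[ack,err]
After 8 (process(D)): A:[start,data] B:[] C:[stop,ok] D:[err]
After 9 (send(from=C, to=D, msg='pong')): A:[start,data] B:[] C:[stop,ok] D:[err,pong]
After 10 (send(from=A, to=D, msg='resp')): A:[start,data] B:[] C:[stop,ok] D:[err,pong,resp]

Answer: 2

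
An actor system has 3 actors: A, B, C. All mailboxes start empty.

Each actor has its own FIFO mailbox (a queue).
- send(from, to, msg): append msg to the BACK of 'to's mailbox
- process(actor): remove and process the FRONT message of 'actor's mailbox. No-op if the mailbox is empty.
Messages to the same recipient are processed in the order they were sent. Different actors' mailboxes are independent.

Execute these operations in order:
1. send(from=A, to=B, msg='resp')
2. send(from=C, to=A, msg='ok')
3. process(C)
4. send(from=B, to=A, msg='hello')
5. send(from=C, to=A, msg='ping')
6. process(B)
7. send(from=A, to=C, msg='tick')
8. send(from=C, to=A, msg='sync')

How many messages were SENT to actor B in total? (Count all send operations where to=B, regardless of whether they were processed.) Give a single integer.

After 1 (send(from=A, to=B, msg='resp')): A:[] B:[resp] C:[]
After 2 (send(from=C, to=A, msg='ok')): A:[ok] B:[resp] C:[]
After 3 (process(C)): A:[ok] B:[resp] C:[]
After 4 (send(from=B, to=A, msg='hello')): A:[ok,hello] B:[resp] C:[]
After 5 (send(from=C, to=A, msg='ping')): A:[ok,hello,ping] B:[resp] C:[]
After 6 (process(B)): A:[ok,hello,ping] B:[] C:[]
After 7 (send(from=A, to=C, msg='tick')): A:[ok,hello,ping] B:[] C:[tick]
After 8 (send(from=C, to=A, msg='sync')): A:[ok,hello,ping,sync] B:[] C:[tick]

Answer: 1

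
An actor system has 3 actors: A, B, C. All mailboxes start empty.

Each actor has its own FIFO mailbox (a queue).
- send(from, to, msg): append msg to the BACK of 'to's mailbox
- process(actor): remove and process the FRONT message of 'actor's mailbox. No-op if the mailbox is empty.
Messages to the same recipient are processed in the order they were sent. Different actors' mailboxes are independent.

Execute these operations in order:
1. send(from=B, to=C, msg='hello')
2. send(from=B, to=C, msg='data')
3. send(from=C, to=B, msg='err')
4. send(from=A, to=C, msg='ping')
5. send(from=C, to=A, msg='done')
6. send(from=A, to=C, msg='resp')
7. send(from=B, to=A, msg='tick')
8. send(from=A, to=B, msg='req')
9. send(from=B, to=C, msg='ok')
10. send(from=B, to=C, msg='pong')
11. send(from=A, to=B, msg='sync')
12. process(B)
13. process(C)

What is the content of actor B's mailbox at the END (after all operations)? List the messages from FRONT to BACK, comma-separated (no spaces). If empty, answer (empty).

Answer: req,sync

Derivation:
After 1 (send(from=B, to=C, msg='hello')): A:[] B:[] C:[hello]
After 2 (send(from=B, to=C, msg='data')): A:[] B:[] C:[hello,data]
After 3 (send(from=C, to=B, msg='err')): A:[] B:[err] C:[hello,data]
After 4 (send(from=A, to=C, msg='ping')): A:[] B:[err] C:[hello,data,ping]
After 5 (send(from=C, to=A, msg='done')): A:[done] B:[err] C:[hello,data,ping]
After 6 (send(from=A, to=C, msg='resp')): A:[done] B:[err] C:[hello,data,ping,resp]
After 7 (send(from=B, to=A, msg='tick')): A:[done,tick] B:[err] C:[hello,data,ping,resp]
After 8 (send(from=A, to=B, msg='req')): A:[done,tick] B:[err,req] C:[hello,data,ping,resp]
After 9 (send(from=B, to=C, msg='ok')): A:[done,tick] B:[err,req] C:[hello,data,ping,resp,ok]
After 10 (send(from=B, to=C, msg='pong')): A:[done,tick] B:[err,req] C:[hello,data,ping,resp,ok,pong]
After 11 (send(from=A, to=B, msg='sync')): A:[done,tick] B:[err,req,sync] C:[hello,data,ping,resp,ok,pong]
After 12 (process(B)): A:[done,tick] B:[req,sync] C:[hello,data,ping,resp,ok,pong]
After 13 (process(C)): A:[done,tick] B:[req,sync] C:[data,ping,resp,ok,pong]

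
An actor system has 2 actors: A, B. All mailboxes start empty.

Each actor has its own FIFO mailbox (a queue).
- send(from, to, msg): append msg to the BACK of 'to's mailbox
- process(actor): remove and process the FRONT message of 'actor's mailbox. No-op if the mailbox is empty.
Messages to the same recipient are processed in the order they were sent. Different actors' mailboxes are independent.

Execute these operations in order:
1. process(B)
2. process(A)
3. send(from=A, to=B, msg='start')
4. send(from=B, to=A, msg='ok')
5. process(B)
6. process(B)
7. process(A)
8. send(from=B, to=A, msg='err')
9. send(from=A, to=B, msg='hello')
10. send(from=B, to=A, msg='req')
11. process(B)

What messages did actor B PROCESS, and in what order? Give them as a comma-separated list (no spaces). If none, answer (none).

After 1 (process(B)): A:[] B:[]
After 2 (process(A)): A:[] B:[]
After 3 (send(from=A, to=B, msg='start')): A:[] B:[start]
After 4 (send(from=B, to=A, msg='ok')): A:[ok] B:[start]
After 5 (process(B)): A:[ok] B:[]
After 6 (process(B)): A:[ok] B:[]
After 7 (process(A)): A:[] B:[]
After 8 (send(from=B, to=A, msg='err')): A:[err] B:[]
After 9 (send(from=A, to=B, msg='hello')): A:[err] B:[hello]
After 10 (send(from=B, to=A, msg='req')): A:[err,req] B:[hello]
After 11 (process(B)): A:[err,req] B:[]

Answer: start,hello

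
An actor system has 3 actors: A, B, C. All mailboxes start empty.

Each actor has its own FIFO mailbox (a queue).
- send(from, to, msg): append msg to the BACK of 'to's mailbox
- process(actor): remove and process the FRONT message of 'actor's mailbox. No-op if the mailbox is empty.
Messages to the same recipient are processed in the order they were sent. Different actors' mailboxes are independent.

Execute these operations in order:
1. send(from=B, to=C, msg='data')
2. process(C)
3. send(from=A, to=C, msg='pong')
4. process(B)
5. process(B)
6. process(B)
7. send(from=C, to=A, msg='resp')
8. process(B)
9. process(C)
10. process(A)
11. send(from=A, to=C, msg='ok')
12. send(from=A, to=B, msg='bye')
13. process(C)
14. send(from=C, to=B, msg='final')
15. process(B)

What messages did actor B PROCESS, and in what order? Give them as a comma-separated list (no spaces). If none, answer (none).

After 1 (send(from=B, to=C, msg='data')): A:[] B:[] C:[data]
After 2 (process(C)): A:[] B:[] C:[]
After 3 (send(from=A, to=C, msg='pong')): A:[] B:[] C:[pong]
After 4 (process(B)): A:[] B:[] C:[pong]
After 5 (process(B)): A:[] B:[] C:[pong]
After 6 (process(B)): A:[] B:[] C:[pong]
After 7 (send(from=C, to=A, msg='resp')): A:[resp] B:[] C:[pong]
After 8 (process(B)): A:[resp] B:[] C:[pong]
After 9 (process(C)): A:[resp] B:[] C:[]
After 10 (process(A)): A:[] B:[] C:[]
After 11 (send(from=A, to=C, msg='ok')): A:[] B:[] C:[ok]
After 12 (send(from=A, to=B, msg='bye')): A:[] B:[bye] C:[ok]
After 13 (process(C)): A:[] B:[bye] C:[]
After 14 (send(from=C, to=B, msg='final')): A:[] B:[bye,final] C:[]
After 15 (process(B)): A:[] B:[final] C:[]

Answer: bye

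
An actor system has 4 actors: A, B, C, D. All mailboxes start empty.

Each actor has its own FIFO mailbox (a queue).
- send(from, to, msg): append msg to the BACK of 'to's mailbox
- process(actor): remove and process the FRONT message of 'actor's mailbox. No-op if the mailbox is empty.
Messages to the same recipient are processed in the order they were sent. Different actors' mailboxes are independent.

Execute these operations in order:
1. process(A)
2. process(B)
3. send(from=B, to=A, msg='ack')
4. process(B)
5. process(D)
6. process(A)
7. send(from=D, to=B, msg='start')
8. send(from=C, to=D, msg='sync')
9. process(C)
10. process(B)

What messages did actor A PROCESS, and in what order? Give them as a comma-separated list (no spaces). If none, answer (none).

Answer: ack

Derivation:
After 1 (process(A)): A:[] B:[] C:[] D:[]
After 2 (process(B)): A:[] B:[] C:[] D:[]
After 3 (send(from=B, to=A, msg='ack')): A:[ack] B:[] C:[] D:[]
After 4 (process(B)): A:[ack] B:[] C:[] D:[]
After 5 (process(D)): A:[ack] B:[] C:[] D:[]
After 6 (process(A)): A:[] B:[] C:[] D:[]
After 7 (send(from=D, to=B, msg='start')): A:[] B:[start] C:[] D:[]
After 8 (send(from=C, to=D, msg='sync')): A:[] B:[start] C:[] D:[sync]
After 9 (process(C)): A:[] B:[start] C:[] D:[sync]
After 10 (process(B)): A:[] B:[] C:[] D:[sync]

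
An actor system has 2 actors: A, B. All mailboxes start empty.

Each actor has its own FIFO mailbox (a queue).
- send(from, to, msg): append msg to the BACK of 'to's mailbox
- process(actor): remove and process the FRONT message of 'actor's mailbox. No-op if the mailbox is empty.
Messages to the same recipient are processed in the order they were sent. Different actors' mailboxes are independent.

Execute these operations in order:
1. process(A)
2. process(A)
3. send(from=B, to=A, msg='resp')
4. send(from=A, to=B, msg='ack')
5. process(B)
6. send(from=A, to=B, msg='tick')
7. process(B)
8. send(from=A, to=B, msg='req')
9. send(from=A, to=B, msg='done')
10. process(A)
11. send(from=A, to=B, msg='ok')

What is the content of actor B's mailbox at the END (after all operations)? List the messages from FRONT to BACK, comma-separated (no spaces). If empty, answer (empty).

After 1 (process(A)): A:[] B:[]
After 2 (process(A)): A:[] B:[]
After 3 (send(from=B, to=A, msg='resp')): A:[resp] B:[]
After 4 (send(from=A, to=B, msg='ack')): A:[resp] B:[ack]
After 5 (process(B)): A:[resp] B:[]
After 6 (send(from=A, to=B, msg='tick')): A:[resp] B:[tick]
After 7 (process(B)): A:[resp] B:[]
After 8 (send(from=A, to=B, msg='req')): A:[resp] B:[req]
After 9 (send(from=A, to=B, msg='done')): A:[resp] B:[req,done]
After 10 (process(A)): A:[] B:[req,done]
After 11 (send(from=A, to=B, msg='ok')): A:[] B:[req,done,ok]

Answer: req,done,ok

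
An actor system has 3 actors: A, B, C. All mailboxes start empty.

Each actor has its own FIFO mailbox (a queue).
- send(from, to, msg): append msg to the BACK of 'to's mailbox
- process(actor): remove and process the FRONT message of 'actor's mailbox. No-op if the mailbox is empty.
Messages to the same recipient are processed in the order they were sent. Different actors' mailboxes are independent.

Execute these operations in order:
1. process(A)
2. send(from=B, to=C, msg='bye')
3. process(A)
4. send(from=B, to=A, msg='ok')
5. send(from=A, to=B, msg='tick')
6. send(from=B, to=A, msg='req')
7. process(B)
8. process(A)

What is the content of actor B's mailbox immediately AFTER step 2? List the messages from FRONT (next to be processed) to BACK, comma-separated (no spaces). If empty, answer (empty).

After 1 (process(A)): A:[] B:[] C:[]
After 2 (send(from=B, to=C, msg='bye')): A:[] B:[] C:[bye]

(empty)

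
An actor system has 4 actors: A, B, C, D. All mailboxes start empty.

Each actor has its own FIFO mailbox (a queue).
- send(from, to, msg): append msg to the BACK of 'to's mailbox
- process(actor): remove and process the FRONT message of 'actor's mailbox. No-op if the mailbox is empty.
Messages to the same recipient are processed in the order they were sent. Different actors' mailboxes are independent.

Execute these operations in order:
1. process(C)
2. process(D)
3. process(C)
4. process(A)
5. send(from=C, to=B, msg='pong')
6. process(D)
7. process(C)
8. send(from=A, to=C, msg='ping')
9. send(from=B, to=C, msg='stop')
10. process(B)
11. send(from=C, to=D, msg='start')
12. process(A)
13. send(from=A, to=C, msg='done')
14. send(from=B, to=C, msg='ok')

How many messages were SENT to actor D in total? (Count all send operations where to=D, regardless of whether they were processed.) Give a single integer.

Answer: 1

Derivation:
After 1 (process(C)): A:[] B:[] C:[] D:[]
After 2 (process(D)): A:[] B:[] C:[] D:[]
After 3 (process(C)): A:[] B:[] C:[] D:[]
After 4 (process(A)): A:[] B:[] C:[] D:[]
After 5 (send(from=C, to=B, msg='pong')): A:[] B:[pong] C:[] D:[]
After 6 (process(D)): A:[] B:[pong] C:[] D:[]
After 7 (process(C)): A:[] B:[pong] C:[] D:[]
After 8 (send(from=A, to=C, msg='ping')): A:[] B:[pong] C:[ping] D:[]
After 9 (send(from=B, to=C, msg='stop')): A:[] B:[pong] C:[ping,stop] D:[]
After 10 (process(B)): A:[] B:[] C:[ping,stop] D:[]
After 11 (send(from=C, to=D, msg='start')): A:[] B:[] C:[ping,stop] D:[start]
After 12 (process(A)): A:[] B:[] C:[ping,stop] D:[start]
After 13 (send(from=A, to=C, msg='done')): A:[] B:[] C:[ping,stop,done] D:[start]
After 14 (send(from=B, to=C, msg='ok')): A:[] B:[] C:[ping,stop,done,ok] D:[start]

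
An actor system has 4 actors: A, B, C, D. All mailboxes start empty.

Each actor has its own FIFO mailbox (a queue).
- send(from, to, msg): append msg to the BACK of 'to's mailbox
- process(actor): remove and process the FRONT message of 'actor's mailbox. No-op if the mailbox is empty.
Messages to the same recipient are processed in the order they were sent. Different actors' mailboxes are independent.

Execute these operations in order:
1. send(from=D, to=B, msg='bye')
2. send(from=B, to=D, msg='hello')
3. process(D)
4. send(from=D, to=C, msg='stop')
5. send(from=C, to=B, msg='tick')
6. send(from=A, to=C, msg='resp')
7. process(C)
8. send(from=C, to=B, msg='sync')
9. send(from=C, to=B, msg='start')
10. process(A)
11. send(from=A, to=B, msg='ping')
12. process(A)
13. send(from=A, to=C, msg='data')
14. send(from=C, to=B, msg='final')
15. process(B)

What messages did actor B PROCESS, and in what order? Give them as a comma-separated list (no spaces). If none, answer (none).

Answer: bye

Derivation:
After 1 (send(from=D, to=B, msg='bye')): A:[] B:[bye] C:[] D:[]
After 2 (send(from=B, to=D, msg='hello')): A:[] B:[bye] C:[] D:[hello]
After 3 (process(D)): A:[] B:[bye] C:[] D:[]
After 4 (send(from=D, to=C, msg='stop')): A:[] B:[bye] C:[stop] D:[]
After 5 (send(from=C, to=B, msg='tick')): A:[] B:[bye,tick] C:[stop] D:[]
After 6 (send(from=A, to=C, msg='resp')): A:[] B:[bye,tick] C:[stop,resp] D:[]
After 7 (process(C)): A:[] B:[bye,tick] C:[resp] D:[]
After 8 (send(from=C, to=B, msg='sync')): A:[] B:[bye,tick,sync] C:[resp] D:[]
After 9 (send(from=C, to=B, msg='start')): A:[] B:[bye,tick,sync,start] C:[resp] D:[]
After 10 (process(A)): A:[] B:[bye,tick,sync,start] C:[resp] D:[]
After 11 (send(from=A, to=B, msg='ping')): A:[] B:[bye,tick,sync,start,ping] C:[resp] D:[]
After 12 (process(A)): A:[] B:[bye,tick,sync,start,ping] C:[resp] D:[]
After 13 (send(from=A, to=C, msg='data')): A:[] B:[bye,tick,sync,start,ping] C:[resp,data] D:[]
After 14 (send(from=C, to=B, msg='final')): A:[] B:[bye,tick,sync,start,ping,final] C:[resp,data] D:[]
After 15 (process(B)): A:[] B:[tick,sync,start,ping,final] C:[resp,data] D:[]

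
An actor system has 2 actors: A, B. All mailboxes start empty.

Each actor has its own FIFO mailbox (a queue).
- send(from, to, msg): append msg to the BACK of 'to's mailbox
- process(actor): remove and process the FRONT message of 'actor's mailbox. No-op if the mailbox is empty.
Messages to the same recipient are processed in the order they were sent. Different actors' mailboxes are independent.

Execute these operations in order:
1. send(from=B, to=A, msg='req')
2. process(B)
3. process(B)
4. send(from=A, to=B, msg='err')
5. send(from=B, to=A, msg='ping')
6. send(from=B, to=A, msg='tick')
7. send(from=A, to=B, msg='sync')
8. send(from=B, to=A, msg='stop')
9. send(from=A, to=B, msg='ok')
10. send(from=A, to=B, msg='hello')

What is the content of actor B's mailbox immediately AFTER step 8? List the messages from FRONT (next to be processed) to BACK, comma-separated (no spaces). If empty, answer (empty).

After 1 (send(from=B, to=A, msg='req')): A:[req] B:[]
After 2 (process(B)): A:[req] B:[]
After 3 (process(B)): A:[req] B:[]
After 4 (send(from=A, to=B, msg='err')): A:[req] B:[err]
After 5 (send(from=B, to=A, msg='ping')): A:[req,ping] B:[err]
After 6 (send(from=B, to=A, msg='tick')): A:[req,ping,tick] B:[err]
After 7 (send(from=A, to=B, msg='sync')): A:[req,ping,tick] B:[err,sync]
After 8 (send(from=B, to=A, msg='stop')): A:[req,ping,tick,stop] B:[err,sync]

err,sync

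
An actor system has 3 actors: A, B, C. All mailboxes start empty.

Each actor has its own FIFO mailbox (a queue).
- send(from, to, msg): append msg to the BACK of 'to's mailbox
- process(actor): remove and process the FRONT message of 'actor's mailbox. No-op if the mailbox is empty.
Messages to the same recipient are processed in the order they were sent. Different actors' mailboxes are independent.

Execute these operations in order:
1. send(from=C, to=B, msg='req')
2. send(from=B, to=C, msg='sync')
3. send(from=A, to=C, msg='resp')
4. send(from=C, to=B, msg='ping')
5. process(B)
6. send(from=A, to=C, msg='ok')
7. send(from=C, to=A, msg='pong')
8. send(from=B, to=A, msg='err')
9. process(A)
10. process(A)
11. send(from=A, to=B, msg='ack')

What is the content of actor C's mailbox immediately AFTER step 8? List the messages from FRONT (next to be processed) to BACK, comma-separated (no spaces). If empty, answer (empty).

After 1 (send(from=C, to=B, msg='req')): A:[] B:[req] C:[]
After 2 (send(from=B, to=C, msg='sync')): A:[] B:[req] C:[sync]
After 3 (send(from=A, to=C, msg='resp')): A:[] B:[req] C:[sync,resp]
After 4 (send(from=C, to=B, msg='ping')): A:[] B:[req,ping] C:[sync,resp]
After 5 (process(B)): A:[] B:[ping] C:[sync,resp]
After 6 (send(from=A, to=C, msg='ok')): A:[] B:[ping] C:[sync,resp,ok]
After 7 (send(from=C, to=A, msg='pong')): A:[pong] B:[ping] C:[sync,resp,ok]
After 8 (send(from=B, to=A, msg='err')): A:[pong,err] B:[ping] C:[sync,resp,ok]

sync,resp,ok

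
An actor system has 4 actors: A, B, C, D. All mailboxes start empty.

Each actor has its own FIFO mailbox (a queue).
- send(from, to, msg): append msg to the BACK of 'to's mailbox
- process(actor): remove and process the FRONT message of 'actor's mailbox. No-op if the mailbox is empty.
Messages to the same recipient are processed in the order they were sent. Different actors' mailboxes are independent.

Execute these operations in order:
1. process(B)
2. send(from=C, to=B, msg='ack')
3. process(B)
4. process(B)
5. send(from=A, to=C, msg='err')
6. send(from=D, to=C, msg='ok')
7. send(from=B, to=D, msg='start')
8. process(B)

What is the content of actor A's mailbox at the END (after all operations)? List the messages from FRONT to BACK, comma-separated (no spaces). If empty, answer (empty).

Answer: (empty)

Derivation:
After 1 (process(B)): A:[] B:[] C:[] D:[]
After 2 (send(from=C, to=B, msg='ack')): A:[] B:[ack] C:[] D:[]
After 3 (process(B)): A:[] B:[] C:[] D:[]
After 4 (process(B)): A:[] B:[] C:[] D:[]
After 5 (send(from=A, to=C, msg='err')): A:[] B:[] C:[err] D:[]
After 6 (send(from=D, to=C, msg='ok')): A:[] B:[] C:[err,ok] D:[]
After 7 (send(from=B, to=D, msg='start')): A:[] B:[] C:[err,ok] D:[start]
After 8 (process(B)): A:[] B:[] C:[err,ok] D:[start]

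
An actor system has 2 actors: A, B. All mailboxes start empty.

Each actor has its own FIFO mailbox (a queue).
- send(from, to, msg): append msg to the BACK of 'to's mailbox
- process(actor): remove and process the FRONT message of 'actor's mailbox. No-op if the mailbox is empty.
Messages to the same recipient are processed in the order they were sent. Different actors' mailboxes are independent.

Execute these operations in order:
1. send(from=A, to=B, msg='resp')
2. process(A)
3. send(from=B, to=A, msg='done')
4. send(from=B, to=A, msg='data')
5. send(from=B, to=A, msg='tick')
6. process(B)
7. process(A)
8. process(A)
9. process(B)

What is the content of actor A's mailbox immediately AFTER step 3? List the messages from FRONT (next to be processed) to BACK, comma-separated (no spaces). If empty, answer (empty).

After 1 (send(from=A, to=B, msg='resp')): A:[] B:[resp]
After 2 (process(A)): A:[] B:[resp]
After 3 (send(from=B, to=A, msg='done')): A:[done] B:[resp]

done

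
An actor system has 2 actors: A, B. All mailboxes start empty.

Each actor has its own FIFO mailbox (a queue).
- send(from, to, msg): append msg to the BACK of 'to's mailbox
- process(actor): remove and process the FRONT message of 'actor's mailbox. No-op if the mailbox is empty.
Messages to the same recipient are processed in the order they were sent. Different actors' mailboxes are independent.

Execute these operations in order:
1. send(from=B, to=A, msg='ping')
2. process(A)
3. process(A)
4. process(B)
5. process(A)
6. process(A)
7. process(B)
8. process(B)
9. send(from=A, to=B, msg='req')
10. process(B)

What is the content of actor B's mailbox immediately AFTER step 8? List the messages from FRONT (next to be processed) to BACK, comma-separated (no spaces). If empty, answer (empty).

After 1 (send(from=B, to=A, msg='ping')): A:[ping] B:[]
After 2 (process(A)): A:[] B:[]
After 3 (process(A)): A:[] B:[]
After 4 (process(B)): A:[] B:[]
After 5 (process(A)): A:[] B:[]
After 6 (process(A)): A:[] B:[]
After 7 (process(B)): A:[] B:[]
After 8 (process(B)): A:[] B:[]

(empty)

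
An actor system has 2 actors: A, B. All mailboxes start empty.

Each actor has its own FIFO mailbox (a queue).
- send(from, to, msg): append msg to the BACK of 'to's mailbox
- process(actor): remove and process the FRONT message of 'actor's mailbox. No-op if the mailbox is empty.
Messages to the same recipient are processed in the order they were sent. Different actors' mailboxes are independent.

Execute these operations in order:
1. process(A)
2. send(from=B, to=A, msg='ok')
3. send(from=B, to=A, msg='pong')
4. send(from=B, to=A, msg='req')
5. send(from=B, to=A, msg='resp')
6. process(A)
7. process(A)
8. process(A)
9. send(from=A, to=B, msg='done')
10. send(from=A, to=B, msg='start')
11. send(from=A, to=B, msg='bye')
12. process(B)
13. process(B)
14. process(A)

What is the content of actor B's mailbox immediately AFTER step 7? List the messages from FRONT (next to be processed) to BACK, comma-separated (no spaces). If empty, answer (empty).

After 1 (process(A)): A:[] B:[]
After 2 (send(from=B, to=A, msg='ok')): A:[ok] B:[]
After 3 (send(from=B, to=A, msg='pong')): A:[ok,pong] B:[]
After 4 (send(from=B, to=A, msg='req')): A:[ok,pong,req] B:[]
After 5 (send(from=B, to=A, msg='resp')): A:[ok,pong,req,resp] B:[]
After 6 (process(A)): A:[pong,req,resp] B:[]
After 7 (process(A)): A:[req,resp] B:[]

(empty)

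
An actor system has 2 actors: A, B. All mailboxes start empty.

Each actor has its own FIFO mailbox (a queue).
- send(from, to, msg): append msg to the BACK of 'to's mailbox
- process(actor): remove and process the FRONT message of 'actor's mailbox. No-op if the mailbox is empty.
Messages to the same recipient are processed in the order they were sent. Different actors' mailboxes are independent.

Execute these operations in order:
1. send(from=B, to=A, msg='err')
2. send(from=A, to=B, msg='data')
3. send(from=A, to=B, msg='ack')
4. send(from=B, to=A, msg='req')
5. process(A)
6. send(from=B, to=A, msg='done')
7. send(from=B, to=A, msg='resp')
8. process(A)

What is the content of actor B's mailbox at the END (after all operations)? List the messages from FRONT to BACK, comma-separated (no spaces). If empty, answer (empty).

After 1 (send(from=B, to=A, msg='err')): A:[err] B:[]
After 2 (send(from=A, to=B, msg='data')): A:[err] B:[data]
After 3 (send(from=A, to=B, msg='ack')): A:[err] B:[data,ack]
After 4 (send(from=B, to=A, msg='req')): A:[err,req] B:[data,ack]
After 5 (process(A)): A:[req] B:[data,ack]
After 6 (send(from=B, to=A, msg='done')): A:[req,done] B:[data,ack]
After 7 (send(from=B, to=A, msg='resp')): A:[req,done,resp] B:[data,ack]
After 8 (process(A)): A:[done,resp] B:[data,ack]

Answer: data,ack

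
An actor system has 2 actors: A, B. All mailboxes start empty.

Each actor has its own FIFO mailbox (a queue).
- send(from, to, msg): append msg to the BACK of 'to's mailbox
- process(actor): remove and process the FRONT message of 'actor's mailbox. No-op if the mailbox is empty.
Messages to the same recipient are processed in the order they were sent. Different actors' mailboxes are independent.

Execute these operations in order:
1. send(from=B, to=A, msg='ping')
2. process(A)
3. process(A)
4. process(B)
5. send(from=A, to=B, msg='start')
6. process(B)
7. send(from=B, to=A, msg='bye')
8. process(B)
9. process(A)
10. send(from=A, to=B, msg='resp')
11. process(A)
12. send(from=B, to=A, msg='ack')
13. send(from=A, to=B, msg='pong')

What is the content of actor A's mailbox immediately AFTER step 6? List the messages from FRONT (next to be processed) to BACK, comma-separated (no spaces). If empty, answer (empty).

After 1 (send(from=B, to=A, msg='ping')): A:[ping] B:[]
After 2 (process(A)): A:[] B:[]
After 3 (process(A)): A:[] B:[]
After 4 (process(B)): A:[] B:[]
After 5 (send(from=A, to=B, msg='start')): A:[] B:[start]
After 6 (process(B)): A:[] B:[]

(empty)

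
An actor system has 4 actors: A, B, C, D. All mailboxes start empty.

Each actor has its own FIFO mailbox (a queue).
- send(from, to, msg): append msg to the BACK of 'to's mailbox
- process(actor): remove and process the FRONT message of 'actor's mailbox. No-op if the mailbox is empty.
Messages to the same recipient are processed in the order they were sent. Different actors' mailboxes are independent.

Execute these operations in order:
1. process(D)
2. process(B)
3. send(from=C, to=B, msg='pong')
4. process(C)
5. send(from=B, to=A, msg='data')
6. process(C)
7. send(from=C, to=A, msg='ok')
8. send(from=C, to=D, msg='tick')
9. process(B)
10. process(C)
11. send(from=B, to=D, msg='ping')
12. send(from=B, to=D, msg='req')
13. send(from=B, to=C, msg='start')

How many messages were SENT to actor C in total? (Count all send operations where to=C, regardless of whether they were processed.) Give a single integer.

Answer: 1

Derivation:
After 1 (process(D)): A:[] B:[] C:[] D:[]
After 2 (process(B)): A:[] B:[] C:[] D:[]
After 3 (send(from=C, to=B, msg='pong')): A:[] B:[pong] C:[] D:[]
After 4 (process(C)): A:[] B:[pong] C:[] D:[]
After 5 (send(from=B, to=A, msg='data')): A:[data] B:[pong] C:[] D:[]
After 6 (process(C)): A:[data] B:[pong] C:[] D:[]
After 7 (send(from=C, to=A, msg='ok')): A:[data,ok] B:[pong] C:[] D:[]
After 8 (send(from=C, to=D, msg='tick')): A:[data,ok] B:[pong] C:[] D:[tick]
After 9 (process(B)): A:[data,ok] B:[] C:[] D:[tick]
After 10 (process(C)): A:[data,ok] B:[] C:[] D:[tick]
After 11 (send(from=B, to=D, msg='ping')): A:[data,ok] B:[] C:[] D:[tick,ping]
After 12 (send(from=B, to=D, msg='req')): A:[data,ok] B:[] C:[] D:[tick,ping,req]
After 13 (send(from=B, to=C, msg='start')): A:[data,ok] B:[] C:[start] D:[tick,ping,req]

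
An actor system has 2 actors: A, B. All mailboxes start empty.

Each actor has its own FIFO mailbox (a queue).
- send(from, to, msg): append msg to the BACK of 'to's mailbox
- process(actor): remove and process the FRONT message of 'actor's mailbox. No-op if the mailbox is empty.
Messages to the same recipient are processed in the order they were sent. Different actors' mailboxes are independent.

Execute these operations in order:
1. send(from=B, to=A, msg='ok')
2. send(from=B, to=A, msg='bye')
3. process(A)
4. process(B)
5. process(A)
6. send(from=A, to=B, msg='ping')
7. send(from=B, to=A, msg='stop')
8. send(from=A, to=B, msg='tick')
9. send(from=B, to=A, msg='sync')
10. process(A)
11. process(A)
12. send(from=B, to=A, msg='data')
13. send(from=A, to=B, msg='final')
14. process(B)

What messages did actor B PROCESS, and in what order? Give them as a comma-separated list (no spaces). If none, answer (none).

After 1 (send(from=B, to=A, msg='ok')): A:[ok] B:[]
After 2 (send(from=B, to=A, msg='bye')): A:[ok,bye] B:[]
After 3 (process(A)): A:[bye] B:[]
After 4 (process(B)): A:[bye] B:[]
After 5 (process(A)): A:[] B:[]
After 6 (send(from=A, to=B, msg='ping')): A:[] B:[ping]
After 7 (send(from=B, to=A, msg='stop')): A:[stop] B:[ping]
After 8 (send(from=A, to=B, msg='tick')): A:[stop] B:[ping,tick]
After 9 (send(from=B, to=A, msg='sync')): A:[stop,sync] B:[ping,tick]
After 10 (process(A)): A:[sync] B:[ping,tick]
After 11 (process(A)): A:[] B:[ping,tick]
After 12 (send(from=B, to=A, msg='data')): A:[data] B:[ping,tick]
After 13 (send(from=A, to=B, msg='final')): A:[data] B:[ping,tick,final]
After 14 (process(B)): A:[data] B:[tick,final]

Answer: ping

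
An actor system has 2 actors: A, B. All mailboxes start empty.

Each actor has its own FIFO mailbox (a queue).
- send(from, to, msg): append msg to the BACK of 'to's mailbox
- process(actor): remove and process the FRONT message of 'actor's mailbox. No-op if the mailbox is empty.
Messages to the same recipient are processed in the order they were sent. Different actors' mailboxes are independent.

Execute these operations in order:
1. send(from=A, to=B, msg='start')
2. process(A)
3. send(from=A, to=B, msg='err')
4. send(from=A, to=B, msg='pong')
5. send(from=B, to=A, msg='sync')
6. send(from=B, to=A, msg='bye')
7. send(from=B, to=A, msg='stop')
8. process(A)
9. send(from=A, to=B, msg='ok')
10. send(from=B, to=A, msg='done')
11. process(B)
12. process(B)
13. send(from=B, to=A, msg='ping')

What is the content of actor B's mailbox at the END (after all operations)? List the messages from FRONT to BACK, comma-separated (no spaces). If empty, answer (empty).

Answer: pong,ok

Derivation:
After 1 (send(from=A, to=B, msg='start')): A:[] B:[start]
After 2 (process(A)): A:[] B:[start]
After 3 (send(from=A, to=B, msg='err')): A:[] B:[start,err]
After 4 (send(from=A, to=B, msg='pong')): A:[] B:[start,err,pong]
After 5 (send(from=B, to=A, msg='sync')): A:[sync] B:[start,err,pong]
After 6 (send(from=B, to=A, msg='bye')): A:[sync,bye] B:[start,err,pong]
After 7 (send(from=B, to=A, msg='stop')): A:[sync,bye,stop] B:[start,err,pong]
After 8 (process(A)): A:[bye,stop] B:[start,err,pong]
After 9 (send(from=A, to=B, msg='ok')): A:[bye,stop] B:[start,err,pong,ok]
After 10 (send(from=B, to=A, msg='done')): A:[bye,stop,done] B:[start,err,pong,ok]
After 11 (process(B)): A:[bye,stop,done] B:[err,pong,ok]
After 12 (process(B)): A:[bye,stop,done] B:[pong,ok]
After 13 (send(from=B, to=A, msg='ping')): A:[bye,stop,done,ping] B:[pong,ok]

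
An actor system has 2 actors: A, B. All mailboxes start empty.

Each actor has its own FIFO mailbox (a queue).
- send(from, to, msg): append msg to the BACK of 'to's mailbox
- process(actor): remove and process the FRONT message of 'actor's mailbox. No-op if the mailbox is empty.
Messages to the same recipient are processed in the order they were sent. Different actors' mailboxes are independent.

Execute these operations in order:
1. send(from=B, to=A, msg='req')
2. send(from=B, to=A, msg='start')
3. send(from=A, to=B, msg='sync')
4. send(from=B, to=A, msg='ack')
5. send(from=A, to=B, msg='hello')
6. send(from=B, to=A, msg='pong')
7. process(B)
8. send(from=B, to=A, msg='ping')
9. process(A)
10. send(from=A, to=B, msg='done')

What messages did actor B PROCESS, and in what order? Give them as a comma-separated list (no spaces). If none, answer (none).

Answer: sync

Derivation:
After 1 (send(from=B, to=A, msg='req')): A:[req] B:[]
After 2 (send(from=B, to=A, msg='start')): A:[req,start] B:[]
After 3 (send(from=A, to=B, msg='sync')): A:[req,start] B:[sync]
After 4 (send(from=B, to=A, msg='ack')): A:[req,start,ack] B:[sync]
After 5 (send(from=A, to=B, msg='hello')): A:[req,start,ack] B:[sync,hello]
After 6 (send(from=B, to=A, msg='pong')): A:[req,start,ack,pong] B:[sync,hello]
After 7 (process(B)): A:[req,start,ack,pong] B:[hello]
After 8 (send(from=B, to=A, msg='ping')): A:[req,start,ack,pong,ping] B:[hello]
After 9 (process(A)): A:[start,ack,pong,ping] B:[hello]
After 10 (send(from=A, to=B, msg='done')): A:[start,ack,pong,ping] B:[hello,done]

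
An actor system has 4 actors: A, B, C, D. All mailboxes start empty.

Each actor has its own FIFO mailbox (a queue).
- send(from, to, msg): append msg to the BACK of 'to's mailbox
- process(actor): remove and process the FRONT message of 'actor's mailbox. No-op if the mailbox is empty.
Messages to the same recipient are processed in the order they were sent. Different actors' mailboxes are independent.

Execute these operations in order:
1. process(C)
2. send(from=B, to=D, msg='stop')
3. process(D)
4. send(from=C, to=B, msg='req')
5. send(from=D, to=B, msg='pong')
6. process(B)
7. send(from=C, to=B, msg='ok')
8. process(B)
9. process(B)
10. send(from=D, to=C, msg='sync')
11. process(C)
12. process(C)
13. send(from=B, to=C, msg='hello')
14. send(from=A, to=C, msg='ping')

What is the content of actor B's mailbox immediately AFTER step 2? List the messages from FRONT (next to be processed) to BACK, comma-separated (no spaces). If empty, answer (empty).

After 1 (process(C)): A:[] B:[] C:[] D:[]
After 2 (send(from=B, to=D, msg='stop')): A:[] B:[] C:[] D:[stop]

(empty)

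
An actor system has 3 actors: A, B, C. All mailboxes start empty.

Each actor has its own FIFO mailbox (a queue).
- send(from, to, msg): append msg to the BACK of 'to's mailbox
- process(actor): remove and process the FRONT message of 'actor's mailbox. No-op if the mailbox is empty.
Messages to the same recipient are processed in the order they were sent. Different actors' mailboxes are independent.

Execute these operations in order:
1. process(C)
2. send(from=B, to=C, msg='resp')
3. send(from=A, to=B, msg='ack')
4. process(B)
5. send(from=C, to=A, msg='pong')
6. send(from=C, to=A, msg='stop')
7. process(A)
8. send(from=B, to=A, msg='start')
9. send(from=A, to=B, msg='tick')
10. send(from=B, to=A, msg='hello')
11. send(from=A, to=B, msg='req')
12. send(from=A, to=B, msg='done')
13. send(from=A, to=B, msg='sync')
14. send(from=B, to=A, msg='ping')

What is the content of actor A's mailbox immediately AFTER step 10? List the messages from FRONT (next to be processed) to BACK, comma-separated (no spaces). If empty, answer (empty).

After 1 (process(C)): A:[] B:[] C:[]
After 2 (send(from=B, to=C, msg='resp')): A:[] B:[] C:[resp]
After 3 (send(from=A, to=B, msg='ack')): A:[] B:[ack] C:[resp]
After 4 (process(B)): A:[] B:[] C:[resp]
After 5 (send(from=C, to=A, msg='pong')): A:[pong] B:[] C:[resp]
After 6 (send(from=C, to=A, msg='stop')): A:[pong,stop] B:[] C:[resp]
After 7 (process(A)): A:[stop] B:[] C:[resp]
After 8 (send(from=B, to=A, msg='start')): A:[stop,start] B:[] C:[resp]
After 9 (send(from=A, to=B, msg='tick')): A:[stop,start] B:[tick] C:[resp]
After 10 (send(from=B, to=A, msg='hello')): A:[stop,start,hello] B:[tick] C:[resp]

stop,start,hello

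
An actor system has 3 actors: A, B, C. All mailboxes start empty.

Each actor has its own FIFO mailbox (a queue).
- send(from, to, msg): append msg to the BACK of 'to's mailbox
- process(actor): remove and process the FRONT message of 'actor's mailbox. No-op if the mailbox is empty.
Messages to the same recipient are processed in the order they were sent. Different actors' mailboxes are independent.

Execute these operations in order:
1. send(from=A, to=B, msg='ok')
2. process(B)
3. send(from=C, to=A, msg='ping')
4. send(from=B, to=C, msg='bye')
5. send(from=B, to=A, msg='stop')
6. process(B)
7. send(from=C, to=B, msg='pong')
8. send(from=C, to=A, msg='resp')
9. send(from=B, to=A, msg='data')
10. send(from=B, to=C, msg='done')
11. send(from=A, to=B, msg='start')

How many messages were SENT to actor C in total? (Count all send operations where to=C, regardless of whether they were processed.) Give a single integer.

Answer: 2

Derivation:
After 1 (send(from=A, to=B, msg='ok')): A:[] B:[ok] C:[]
After 2 (process(B)): A:[] B:[] C:[]
After 3 (send(from=C, to=A, msg='ping')): A:[ping] B:[] C:[]
After 4 (send(from=B, to=C, msg='bye')): A:[ping] B:[] C:[bye]
After 5 (send(from=B, to=A, msg='stop')): A:[ping,stop] B:[] C:[bye]
After 6 (process(B)): A:[ping,stop] B:[] C:[bye]
After 7 (send(from=C, to=B, msg='pong')): A:[ping,stop] B:[pong] C:[bye]
After 8 (send(from=C, to=A, msg='resp')): A:[ping,stop,resp] B:[pong] C:[bye]
After 9 (send(from=B, to=A, msg='data')): A:[ping,stop,resp,data] B:[pong] C:[bye]
After 10 (send(from=B, to=C, msg='done')): A:[ping,stop,resp,data] B:[pong] C:[bye,done]
After 11 (send(from=A, to=B, msg='start')): A:[ping,stop,resp,data] B:[pong,start] C:[bye,done]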